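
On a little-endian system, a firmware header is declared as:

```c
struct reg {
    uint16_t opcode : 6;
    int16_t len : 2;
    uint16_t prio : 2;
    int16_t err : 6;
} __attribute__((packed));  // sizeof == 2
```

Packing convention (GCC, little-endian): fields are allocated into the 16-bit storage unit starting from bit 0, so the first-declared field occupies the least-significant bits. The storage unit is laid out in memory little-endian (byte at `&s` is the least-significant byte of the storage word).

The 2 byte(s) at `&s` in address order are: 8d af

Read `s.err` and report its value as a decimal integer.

[0]=0x8d [1]=0xaf (little-endian) → word 0xaf8d
opcode [0+:6] = (word>>0) & 0x3f = 13
len [6+:2] = (word>>6) & 0x3 = 2
prio [8+:2] = (word>>8) & 0x3 = 3
err [10+:6] = (word>>10) & 0x3f = 43  ←
err signed 6b, MSB=1: 43 - 64 = -21

-21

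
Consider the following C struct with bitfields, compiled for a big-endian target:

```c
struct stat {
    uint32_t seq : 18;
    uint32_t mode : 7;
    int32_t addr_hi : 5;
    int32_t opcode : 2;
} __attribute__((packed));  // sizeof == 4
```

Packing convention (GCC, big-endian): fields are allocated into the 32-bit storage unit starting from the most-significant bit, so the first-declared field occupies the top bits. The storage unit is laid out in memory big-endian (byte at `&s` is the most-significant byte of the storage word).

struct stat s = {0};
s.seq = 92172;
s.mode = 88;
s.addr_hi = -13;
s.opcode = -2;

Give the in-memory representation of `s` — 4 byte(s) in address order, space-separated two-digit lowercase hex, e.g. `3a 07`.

5a 03 2c 4e

seq:18 = 92172 → 0x1680c << 14 → word 0x5a030000
mode:7 = 88 → 0x58 << 7 → word 0x5a032c00
addr_hi:5 = -13 → 0x13 << 2 → word 0x5a032c4c
opcode:2 = -2 → 0x2 << 0 → word 0x5a032c4e
word = 0x5a032c4e → big-endian bytes:
  [0]=0x5a  [1]=0x03  [2]=0x2c  [3]=0x4e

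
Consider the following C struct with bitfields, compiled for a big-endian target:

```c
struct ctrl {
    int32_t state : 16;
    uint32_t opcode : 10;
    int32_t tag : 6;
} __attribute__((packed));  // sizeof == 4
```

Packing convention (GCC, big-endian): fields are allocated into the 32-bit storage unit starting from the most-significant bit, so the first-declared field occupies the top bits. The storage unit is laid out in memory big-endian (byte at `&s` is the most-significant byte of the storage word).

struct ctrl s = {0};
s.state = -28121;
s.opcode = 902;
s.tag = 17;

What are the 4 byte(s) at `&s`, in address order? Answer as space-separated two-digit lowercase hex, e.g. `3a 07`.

[16+:16] state=-28121 & 0xffff = 0x9227; word=0x92270000
[6+:10] opcode=902 & 0x3ff = 0x386; word=0x9227e180
[0+:6] tag=17 & 0x3f = 0x11; word=0x9227e191
word = 0x9227e191 → big-endian bytes:
  [0]=0x92  [1]=0x27  [2]=0xe1  [3]=0x91

92 27 e1 91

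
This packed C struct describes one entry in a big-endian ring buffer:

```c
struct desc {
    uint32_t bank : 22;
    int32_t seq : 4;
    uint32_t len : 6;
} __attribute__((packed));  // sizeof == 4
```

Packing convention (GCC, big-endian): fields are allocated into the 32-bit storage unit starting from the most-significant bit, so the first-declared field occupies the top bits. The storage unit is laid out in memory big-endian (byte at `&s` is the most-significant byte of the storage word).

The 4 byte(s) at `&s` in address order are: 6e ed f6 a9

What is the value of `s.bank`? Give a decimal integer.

[0]=0x6e [1]=0xed [2]=0xf6 [3]=0xa9 (big-endian) → word 0x6eedf6a9
bank:22 @ bit 10 → (0x6eedf6a9>>10)&0x3fffff = 0x1bbb7d  ←
seq:4 @ bit 6 → (0x6eedf6a9>>6)&0xf = 0xa
len:6 @ bit 0 → (0x6eedf6a9>>0)&0x3f = 0x29

1817469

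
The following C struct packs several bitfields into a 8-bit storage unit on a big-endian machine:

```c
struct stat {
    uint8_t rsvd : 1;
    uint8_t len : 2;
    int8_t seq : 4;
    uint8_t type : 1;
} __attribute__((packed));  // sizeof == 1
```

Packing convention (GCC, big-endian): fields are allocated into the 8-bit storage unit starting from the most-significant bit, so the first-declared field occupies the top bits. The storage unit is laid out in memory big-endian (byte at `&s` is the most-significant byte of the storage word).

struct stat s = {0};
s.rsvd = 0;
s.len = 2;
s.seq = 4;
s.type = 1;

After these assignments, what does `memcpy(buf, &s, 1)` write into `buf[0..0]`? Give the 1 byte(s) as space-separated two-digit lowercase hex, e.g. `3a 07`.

rsvd:1 = 0 → 0x0 << 7 → word 0x00
len:2 = 2 → 0x2 << 5 → word 0x40
seq:4 = 4 → 0x4 << 1 → word 0x48
type:1 = 1 → 0x1 << 0 → word 0x49
word = 0x49 → big-endian bytes:
  [0]=0x49

49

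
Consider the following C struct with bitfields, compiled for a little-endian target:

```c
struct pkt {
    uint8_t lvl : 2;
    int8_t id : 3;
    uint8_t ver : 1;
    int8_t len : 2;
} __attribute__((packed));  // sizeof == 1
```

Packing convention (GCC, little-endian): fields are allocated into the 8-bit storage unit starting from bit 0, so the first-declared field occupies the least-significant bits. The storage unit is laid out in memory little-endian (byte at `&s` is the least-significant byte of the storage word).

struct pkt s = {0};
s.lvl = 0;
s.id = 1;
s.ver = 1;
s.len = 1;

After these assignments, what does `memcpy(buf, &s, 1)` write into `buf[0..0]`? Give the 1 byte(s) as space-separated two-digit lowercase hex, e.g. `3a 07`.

lvl (2b) val=0 bits=0x0 at bit 0: 0x00
id (3b) val=1 bits=0x1 at bit 2: 0x04
ver (1b) val=1 bits=0x1 at bit 5: 0x24
len (2b) val=1 bits=0x1 at bit 6: 0x64
word = 0x64 → little-endian bytes:
  [0]=0x64

64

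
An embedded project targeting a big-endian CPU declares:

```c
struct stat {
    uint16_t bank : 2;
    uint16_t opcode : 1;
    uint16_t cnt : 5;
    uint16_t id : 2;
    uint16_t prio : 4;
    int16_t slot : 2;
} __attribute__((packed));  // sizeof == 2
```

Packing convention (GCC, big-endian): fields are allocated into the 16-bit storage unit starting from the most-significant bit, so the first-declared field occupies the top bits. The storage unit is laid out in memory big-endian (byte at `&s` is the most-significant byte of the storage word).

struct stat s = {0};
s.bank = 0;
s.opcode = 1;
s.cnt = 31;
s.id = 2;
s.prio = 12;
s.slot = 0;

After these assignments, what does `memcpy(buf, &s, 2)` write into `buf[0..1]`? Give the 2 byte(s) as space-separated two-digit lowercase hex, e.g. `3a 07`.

3f b0

bank:2 = 0 → 0x0 << 14 → word 0x0000
opcode:1 = 1 → 0x1 << 13 → word 0x2000
cnt:5 = 31 → 0x1f << 8 → word 0x3f00
id:2 = 2 → 0x2 << 6 → word 0x3f80
prio:4 = 12 → 0xc << 2 → word 0x3fb0
slot:2 = 0 → 0x0 << 0 → word 0x3fb0
word = 0x3fb0 → big-endian bytes:
  [0]=0x3f  [1]=0xb0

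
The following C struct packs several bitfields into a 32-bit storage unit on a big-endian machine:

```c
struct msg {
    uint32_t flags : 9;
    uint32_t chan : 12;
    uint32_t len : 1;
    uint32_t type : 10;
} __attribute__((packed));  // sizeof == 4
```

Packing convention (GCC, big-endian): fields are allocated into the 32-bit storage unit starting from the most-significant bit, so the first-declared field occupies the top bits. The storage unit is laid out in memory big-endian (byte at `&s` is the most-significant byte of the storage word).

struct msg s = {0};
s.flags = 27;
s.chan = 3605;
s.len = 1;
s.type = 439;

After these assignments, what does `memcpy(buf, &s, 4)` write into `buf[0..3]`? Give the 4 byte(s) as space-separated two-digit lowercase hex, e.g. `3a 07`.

0d f0 ad b7

[23+:9] flags=27 & 0x1ff = 0x1b; word=0x0d800000
[11+:12] chan=3605 & 0xfff = 0xe15; word=0x0df0a800
[10+:1] len=1 & 0x1 = 0x1; word=0x0df0ac00
[0+:10] type=439 & 0x3ff = 0x1b7; word=0x0df0adb7
word = 0x0df0adb7 → big-endian bytes:
  [0]=0x0d  [1]=0xf0  [2]=0xad  [3]=0xb7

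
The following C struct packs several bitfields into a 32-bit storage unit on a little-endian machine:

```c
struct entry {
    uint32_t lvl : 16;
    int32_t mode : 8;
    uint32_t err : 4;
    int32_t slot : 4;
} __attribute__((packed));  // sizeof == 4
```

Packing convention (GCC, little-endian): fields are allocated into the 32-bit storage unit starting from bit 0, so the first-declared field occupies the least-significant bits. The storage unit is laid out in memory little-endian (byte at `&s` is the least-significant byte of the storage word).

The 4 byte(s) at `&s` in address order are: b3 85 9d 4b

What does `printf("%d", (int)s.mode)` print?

-99

[0]=0xb3 [1]=0x85 [2]=0x9d [3]=0x4b (little-endian) → word 0x4b9d85b3
lvl [0+:16] = (word>>0) & 0xffff = 34227
mode [16+:8] = (word>>16) & 0xff = 157  ←
err [24+:4] = (word>>24) & 0xf = 11
slot [28+:4] = (word>>28) & 0xf = 4
mode signed 8b, MSB=1: 157 - 256 = -99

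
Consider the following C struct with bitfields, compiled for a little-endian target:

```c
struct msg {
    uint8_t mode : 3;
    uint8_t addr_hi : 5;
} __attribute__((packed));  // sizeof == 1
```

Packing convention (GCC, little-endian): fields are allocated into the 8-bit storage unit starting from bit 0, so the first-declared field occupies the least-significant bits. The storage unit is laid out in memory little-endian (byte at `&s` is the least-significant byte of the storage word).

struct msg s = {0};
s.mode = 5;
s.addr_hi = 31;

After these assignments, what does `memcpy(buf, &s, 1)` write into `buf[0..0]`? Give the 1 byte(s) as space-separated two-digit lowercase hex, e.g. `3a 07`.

fd

mode (3b) val=5 bits=0x5 at bit 0: 0x05
addr_hi (5b) val=31 bits=0x1f at bit 3: 0xfd
word = 0xfd → little-endian bytes:
  [0]=0xfd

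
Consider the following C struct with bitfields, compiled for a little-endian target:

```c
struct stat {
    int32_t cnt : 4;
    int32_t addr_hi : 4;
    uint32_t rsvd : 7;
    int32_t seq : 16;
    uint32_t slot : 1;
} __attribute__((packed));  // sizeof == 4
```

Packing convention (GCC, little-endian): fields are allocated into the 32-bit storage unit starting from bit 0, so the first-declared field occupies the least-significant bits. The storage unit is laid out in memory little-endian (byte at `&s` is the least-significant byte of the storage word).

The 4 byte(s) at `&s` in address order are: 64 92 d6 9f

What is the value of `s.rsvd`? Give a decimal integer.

[0]=0x64 [1]=0x92 [2]=0xd6 [3]=0x9f (little-endian) → word 0x9fd69264
cnt:4 @ bit 0 → (0x9fd69264>>0)&0xf = 0x4
addr_hi:4 @ bit 4 → (0x9fd69264>>4)&0xf = 0x6
rsvd:7 @ bit 8 → (0x9fd69264>>8)&0x7f = 0x12  ←
seq:16 @ bit 15 → (0x9fd69264>>15)&0xffff = 0x3fad
slot:1 @ bit 31 → (0x9fd69264>>31)&0x1 = 0x1

18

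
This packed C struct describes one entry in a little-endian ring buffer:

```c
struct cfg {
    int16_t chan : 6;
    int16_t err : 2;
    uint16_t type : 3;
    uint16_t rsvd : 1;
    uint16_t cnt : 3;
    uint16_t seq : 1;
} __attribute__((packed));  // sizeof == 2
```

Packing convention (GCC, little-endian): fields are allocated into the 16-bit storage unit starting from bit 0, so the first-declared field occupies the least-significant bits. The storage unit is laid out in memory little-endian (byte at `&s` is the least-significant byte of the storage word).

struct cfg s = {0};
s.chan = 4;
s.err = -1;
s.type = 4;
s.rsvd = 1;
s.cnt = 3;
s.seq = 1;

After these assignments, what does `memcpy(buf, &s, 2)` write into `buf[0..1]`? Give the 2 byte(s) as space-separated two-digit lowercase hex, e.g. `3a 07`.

chan:6 = 4 → 0x4 << 0 → word 0x0004
err:2 = -1 → 0x3 << 6 → word 0x00c4
type:3 = 4 → 0x4 << 8 → word 0x04c4
rsvd:1 = 1 → 0x1 << 11 → word 0x0cc4
cnt:3 = 3 → 0x3 << 12 → word 0x3cc4
seq:1 = 1 → 0x1 << 15 → word 0xbcc4
word = 0xbcc4 → little-endian bytes:
  [0]=0xc4  [1]=0xbc

c4 bc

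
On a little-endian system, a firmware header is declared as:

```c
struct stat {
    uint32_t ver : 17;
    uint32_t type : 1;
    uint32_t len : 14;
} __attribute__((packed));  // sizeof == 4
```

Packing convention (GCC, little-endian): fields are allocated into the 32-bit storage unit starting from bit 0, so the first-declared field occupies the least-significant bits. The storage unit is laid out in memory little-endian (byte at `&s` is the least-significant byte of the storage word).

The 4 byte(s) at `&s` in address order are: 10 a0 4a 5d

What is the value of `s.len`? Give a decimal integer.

5970

[0]=0x10 [1]=0xa0 [2]=0x4a [3]=0x5d (little-endian) → word 0x5d4aa010
ver:17 @ bit 0 → (0x5d4aa010>>0)&0x1ffff = 0xa010
type:1 @ bit 17 → (0x5d4aa010>>17)&0x1 = 0x1
len:14 @ bit 18 → (0x5d4aa010>>18)&0x3fff = 0x1752  ←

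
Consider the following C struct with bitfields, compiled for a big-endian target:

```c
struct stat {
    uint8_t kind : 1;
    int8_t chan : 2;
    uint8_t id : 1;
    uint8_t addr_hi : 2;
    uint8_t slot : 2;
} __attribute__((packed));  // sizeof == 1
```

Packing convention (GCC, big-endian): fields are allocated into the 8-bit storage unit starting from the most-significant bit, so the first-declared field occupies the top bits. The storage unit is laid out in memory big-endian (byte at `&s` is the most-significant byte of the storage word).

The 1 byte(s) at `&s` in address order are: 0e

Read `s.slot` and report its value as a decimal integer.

[0]=0x0e (big-endian) → word 0x0e
kind [7+:1] = (word>>7) & 0x1 = 0
chan [5+:2] = (word>>5) & 0x3 = 0
id [4+:1] = (word>>4) & 0x1 = 0
addr_hi [2+:2] = (word>>2) & 0x3 = 3
slot [0+:2] = (word>>0) & 0x3 = 2  ←

2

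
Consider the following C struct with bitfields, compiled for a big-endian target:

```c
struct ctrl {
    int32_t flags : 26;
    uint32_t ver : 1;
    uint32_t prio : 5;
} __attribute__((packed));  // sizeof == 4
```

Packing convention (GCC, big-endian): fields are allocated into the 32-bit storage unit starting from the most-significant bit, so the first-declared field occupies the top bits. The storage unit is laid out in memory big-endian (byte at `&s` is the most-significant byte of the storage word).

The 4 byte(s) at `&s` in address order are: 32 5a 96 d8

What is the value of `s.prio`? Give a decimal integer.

[0]=0x32 [1]=0x5a [2]=0x96 [3]=0xd8 (big-endian) → word 0x325a96d8
flags [6+:26] = (word>>6) & 0x3ffffff = 13199963
ver [5+:1] = (word>>5) & 0x1 = 0
prio [0+:5] = (word>>0) & 0x1f = 24  ←

24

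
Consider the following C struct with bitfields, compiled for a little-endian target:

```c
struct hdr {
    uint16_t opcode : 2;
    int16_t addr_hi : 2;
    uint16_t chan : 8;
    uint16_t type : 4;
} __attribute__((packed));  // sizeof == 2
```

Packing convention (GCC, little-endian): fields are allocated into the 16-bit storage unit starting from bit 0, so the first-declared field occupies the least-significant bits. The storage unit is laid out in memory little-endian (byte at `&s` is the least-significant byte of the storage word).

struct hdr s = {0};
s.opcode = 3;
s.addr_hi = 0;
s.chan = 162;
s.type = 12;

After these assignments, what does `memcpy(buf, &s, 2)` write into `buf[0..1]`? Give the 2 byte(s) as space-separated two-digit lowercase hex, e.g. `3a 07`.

23 ca

opcode:2 = 3 → 0x3 << 0 → word 0x0003
addr_hi:2 = 0 → 0x0 << 2 → word 0x0003
chan:8 = 162 → 0xa2 << 4 → word 0x0a23
type:4 = 12 → 0xc << 12 → word 0xca23
word = 0xca23 → little-endian bytes:
  [0]=0x23  [1]=0xca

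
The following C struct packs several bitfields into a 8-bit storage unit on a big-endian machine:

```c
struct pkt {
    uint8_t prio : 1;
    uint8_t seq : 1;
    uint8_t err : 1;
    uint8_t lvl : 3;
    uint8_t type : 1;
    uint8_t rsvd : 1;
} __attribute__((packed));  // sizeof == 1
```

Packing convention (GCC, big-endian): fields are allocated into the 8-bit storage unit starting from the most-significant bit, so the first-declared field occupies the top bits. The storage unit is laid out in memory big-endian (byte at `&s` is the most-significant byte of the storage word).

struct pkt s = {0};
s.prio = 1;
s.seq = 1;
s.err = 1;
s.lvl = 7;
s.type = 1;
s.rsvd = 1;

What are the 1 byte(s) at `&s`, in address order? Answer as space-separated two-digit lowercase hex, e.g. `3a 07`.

[7+:1] prio=1 & 0x1 = 0x1; word=0x80
[6+:1] seq=1 & 0x1 = 0x1; word=0xc0
[5+:1] err=1 & 0x1 = 0x1; word=0xe0
[2+:3] lvl=7 & 0x7 = 0x7; word=0xfc
[1+:1] type=1 & 0x1 = 0x1; word=0xfe
[0+:1] rsvd=1 & 0x1 = 0x1; word=0xff
word = 0xff → big-endian bytes:
  [0]=0xff

ff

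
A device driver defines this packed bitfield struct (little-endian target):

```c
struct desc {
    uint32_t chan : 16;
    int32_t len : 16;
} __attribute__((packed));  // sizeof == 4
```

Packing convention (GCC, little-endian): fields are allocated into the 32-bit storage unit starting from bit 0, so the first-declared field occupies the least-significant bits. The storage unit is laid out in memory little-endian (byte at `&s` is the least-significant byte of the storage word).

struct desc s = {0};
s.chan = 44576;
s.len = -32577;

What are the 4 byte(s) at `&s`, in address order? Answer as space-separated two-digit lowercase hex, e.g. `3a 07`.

20 ae bf 80

chan:16 = 44576 → 0xae20 << 0 → word 0x0000ae20
len:16 = -32577 → 0x80bf << 16 → word 0x80bfae20
word = 0x80bfae20 → little-endian bytes:
  [0]=0x20  [1]=0xae  [2]=0xbf  [3]=0x80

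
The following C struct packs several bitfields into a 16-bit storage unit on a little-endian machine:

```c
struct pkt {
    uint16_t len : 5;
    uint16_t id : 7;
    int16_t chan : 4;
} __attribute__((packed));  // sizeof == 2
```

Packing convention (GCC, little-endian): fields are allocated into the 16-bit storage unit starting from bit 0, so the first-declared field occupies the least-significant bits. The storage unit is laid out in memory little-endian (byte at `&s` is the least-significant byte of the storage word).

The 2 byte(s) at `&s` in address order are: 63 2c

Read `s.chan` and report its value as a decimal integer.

2

[0]=0x63 [1]=0x2c (little-endian) → word 0x2c63
len:5 @ bit 0 → (0x2c63>>0)&0x1f = 0x3
id:7 @ bit 5 → (0x2c63>>5)&0x7f = 0x63
chan:4 @ bit 12 → (0x2c63>>12)&0xf = 0x2  ←
chan signed 4b, MSB=0: value = 2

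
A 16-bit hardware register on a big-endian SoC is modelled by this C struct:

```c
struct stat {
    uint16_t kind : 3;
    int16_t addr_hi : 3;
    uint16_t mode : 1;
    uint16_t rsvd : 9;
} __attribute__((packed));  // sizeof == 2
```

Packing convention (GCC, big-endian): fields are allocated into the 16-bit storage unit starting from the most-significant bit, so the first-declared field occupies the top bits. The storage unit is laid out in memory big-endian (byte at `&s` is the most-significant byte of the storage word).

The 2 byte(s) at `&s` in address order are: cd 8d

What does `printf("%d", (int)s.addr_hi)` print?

[0]=0xcd [1]=0x8d (big-endian) → word 0xcd8d
kind:3 @ bit 13 → (0xcd8d>>13)&0x7 = 0x6
addr_hi:3 @ bit 10 → (0xcd8d>>10)&0x7 = 0x3  ←
mode:1 @ bit 9 → (0xcd8d>>9)&0x1 = 0x0
rsvd:9 @ bit 0 → (0xcd8d>>0)&0x1ff = 0x18d
addr_hi signed 3b, MSB=0: value = 3

3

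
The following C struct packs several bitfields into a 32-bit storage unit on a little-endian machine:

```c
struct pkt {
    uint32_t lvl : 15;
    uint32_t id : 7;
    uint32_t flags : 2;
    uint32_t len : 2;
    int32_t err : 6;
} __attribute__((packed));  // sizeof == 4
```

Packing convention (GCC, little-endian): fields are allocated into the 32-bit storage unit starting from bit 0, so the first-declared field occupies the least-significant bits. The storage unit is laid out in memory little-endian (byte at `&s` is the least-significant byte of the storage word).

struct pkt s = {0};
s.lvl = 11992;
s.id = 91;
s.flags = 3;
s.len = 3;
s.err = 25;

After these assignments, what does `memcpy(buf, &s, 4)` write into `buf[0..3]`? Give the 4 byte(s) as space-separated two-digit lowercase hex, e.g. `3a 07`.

d8 ae ed 67

[0+:15] lvl=11992 & 0x7fff = 0x2ed8; word=0x00002ed8
[15+:7] id=91 & 0x7f = 0x5b; word=0x002daed8
[22+:2] flags=3 & 0x3 = 0x3; word=0x00edaed8
[24+:2] len=3 & 0x3 = 0x3; word=0x03edaed8
[26+:6] err=25 & 0x3f = 0x19; word=0x67edaed8
word = 0x67edaed8 → little-endian bytes:
  [0]=0xd8  [1]=0xae  [2]=0xed  [3]=0x67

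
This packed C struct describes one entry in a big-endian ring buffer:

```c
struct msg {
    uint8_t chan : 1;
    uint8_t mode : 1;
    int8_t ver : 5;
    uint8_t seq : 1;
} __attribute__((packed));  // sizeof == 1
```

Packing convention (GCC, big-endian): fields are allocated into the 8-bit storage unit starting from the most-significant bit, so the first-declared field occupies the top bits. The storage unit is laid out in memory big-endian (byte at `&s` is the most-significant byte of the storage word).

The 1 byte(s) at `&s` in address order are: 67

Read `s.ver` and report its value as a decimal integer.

[0]=0x67 (big-endian) → word 0x67
chan:1 @ bit 7 → (0x67>>7)&0x1 = 0x0
mode:1 @ bit 6 → (0x67>>6)&0x1 = 0x1
ver:5 @ bit 1 → (0x67>>1)&0x1f = 0x13  ←
seq:1 @ bit 0 → (0x67>>0)&0x1 = 0x1
ver signed 5b, MSB=1: 19 - 32 = -13

-13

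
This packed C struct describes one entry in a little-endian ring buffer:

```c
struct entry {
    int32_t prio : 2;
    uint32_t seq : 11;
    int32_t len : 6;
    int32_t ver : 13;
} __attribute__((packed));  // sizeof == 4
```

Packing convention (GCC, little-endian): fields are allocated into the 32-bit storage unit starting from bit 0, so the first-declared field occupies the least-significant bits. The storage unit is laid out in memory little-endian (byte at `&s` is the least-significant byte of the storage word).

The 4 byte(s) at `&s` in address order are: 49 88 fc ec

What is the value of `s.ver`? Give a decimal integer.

-609

[0]=0x49 [1]=0x88 [2]=0xfc [3]=0xec (little-endian) → word 0xecfc8849
prio [0+:2] = (word>>0) & 0x3 = 1
seq [2+:11] = (word>>2) & 0x7ff = 530
len [13+:6] = (word>>13) & 0x3f = 36
ver [19+:13] = (word>>19) & 0x1fff = 7583  ←
ver signed 13b, MSB=1: 7583 - 8192 = -609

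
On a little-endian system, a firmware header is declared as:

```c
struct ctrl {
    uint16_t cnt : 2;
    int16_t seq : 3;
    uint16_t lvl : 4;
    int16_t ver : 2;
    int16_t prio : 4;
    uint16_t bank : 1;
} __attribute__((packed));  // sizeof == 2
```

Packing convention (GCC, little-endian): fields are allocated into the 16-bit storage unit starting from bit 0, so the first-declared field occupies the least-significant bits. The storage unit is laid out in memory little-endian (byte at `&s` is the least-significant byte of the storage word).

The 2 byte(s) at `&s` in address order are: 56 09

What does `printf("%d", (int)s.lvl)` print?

[0]=0x56 [1]=0x09 (little-endian) → word 0x0956
cnt [0+:2] = (word>>0) & 0x3 = 2
seq [2+:3] = (word>>2) & 0x7 = 5
lvl [5+:4] = (word>>5) & 0xf = 10  ←
ver [9+:2] = (word>>9) & 0x3 = 0
prio [11+:4] = (word>>11) & 0xf = 1
bank [15+:1] = (word>>15) & 0x1 = 0

10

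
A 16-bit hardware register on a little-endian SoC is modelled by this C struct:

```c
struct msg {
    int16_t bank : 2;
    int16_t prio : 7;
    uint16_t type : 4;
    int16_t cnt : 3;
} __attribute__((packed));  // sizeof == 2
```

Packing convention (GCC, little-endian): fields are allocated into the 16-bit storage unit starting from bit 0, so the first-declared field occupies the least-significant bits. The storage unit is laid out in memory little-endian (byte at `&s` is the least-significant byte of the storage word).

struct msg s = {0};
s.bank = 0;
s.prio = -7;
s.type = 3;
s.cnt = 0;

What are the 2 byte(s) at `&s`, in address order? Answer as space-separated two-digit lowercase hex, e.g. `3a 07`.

bank:2 = 0 → 0x0 << 0 → word 0x0000
prio:7 = -7 → 0x79 << 2 → word 0x01e4
type:4 = 3 → 0x3 << 9 → word 0x07e4
cnt:3 = 0 → 0x0 << 13 → word 0x07e4
word = 0x07e4 → little-endian bytes:
  [0]=0xe4  [1]=0x07

e4 07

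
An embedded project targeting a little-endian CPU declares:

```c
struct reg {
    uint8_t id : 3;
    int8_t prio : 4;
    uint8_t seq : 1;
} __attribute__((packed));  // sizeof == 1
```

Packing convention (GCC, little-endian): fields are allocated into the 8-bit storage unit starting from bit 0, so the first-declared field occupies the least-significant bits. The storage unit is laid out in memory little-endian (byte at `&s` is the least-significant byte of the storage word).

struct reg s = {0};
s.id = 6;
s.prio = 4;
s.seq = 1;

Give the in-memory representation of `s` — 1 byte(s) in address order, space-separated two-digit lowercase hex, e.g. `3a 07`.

id:3 = 6 → 0x6 << 0 → word 0x06
prio:4 = 4 → 0x4 << 3 → word 0x26
seq:1 = 1 → 0x1 << 7 → word 0xa6
word = 0xa6 → little-endian bytes:
  [0]=0xa6

a6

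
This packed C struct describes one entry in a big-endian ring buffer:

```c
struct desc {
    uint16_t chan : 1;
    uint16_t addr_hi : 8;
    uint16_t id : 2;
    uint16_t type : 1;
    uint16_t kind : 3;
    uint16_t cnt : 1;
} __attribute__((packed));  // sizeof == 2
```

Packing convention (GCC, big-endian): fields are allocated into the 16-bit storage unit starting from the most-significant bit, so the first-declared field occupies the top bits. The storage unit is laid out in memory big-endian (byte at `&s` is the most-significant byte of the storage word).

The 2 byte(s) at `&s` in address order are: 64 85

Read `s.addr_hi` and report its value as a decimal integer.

201

[0]=0x64 [1]=0x85 (big-endian) → word 0x6485
chan:1 @ bit 15 → (0x6485>>15)&0x1 = 0x0
addr_hi:8 @ bit 7 → (0x6485>>7)&0xff = 0xc9  ←
id:2 @ bit 5 → (0x6485>>5)&0x3 = 0x0
type:1 @ bit 4 → (0x6485>>4)&0x1 = 0x0
kind:3 @ bit 1 → (0x6485>>1)&0x7 = 0x2
cnt:1 @ bit 0 → (0x6485>>0)&0x1 = 0x1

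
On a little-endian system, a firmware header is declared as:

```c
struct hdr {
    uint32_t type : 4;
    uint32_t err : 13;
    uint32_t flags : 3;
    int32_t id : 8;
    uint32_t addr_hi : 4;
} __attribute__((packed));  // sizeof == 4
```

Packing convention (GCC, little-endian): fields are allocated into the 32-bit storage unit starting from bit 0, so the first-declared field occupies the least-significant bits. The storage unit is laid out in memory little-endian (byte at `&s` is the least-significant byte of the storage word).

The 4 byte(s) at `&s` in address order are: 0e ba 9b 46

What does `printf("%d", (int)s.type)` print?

14

[0]=0x0e [1]=0xba [2]=0x9b [3]=0x46 (little-endian) → word 0x469bba0e
type:4 @ bit 0 → (0x469bba0e>>0)&0xf = 0xe  ←
err:13 @ bit 4 → (0x469bba0e>>4)&0x1fff = 0x1ba0
flags:3 @ bit 17 → (0x469bba0e>>17)&0x7 = 0x5
id:8 @ bit 20 → (0x469bba0e>>20)&0xff = 0x69
addr_hi:4 @ bit 28 → (0x469bba0e>>28)&0xf = 0x4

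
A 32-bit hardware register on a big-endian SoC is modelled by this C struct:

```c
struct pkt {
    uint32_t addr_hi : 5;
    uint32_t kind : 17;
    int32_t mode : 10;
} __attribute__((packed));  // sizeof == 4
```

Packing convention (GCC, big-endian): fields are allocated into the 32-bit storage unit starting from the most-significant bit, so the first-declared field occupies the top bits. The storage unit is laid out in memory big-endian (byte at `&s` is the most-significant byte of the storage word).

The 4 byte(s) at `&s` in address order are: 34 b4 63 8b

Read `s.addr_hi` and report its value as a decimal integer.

6

[0]=0x34 [1]=0xb4 [2]=0x63 [3]=0x8b (big-endian) → word 0x34b4638b
addr_hi:5 @ bit 27 → (0x34b4638b>>27)&0x1f = 0x6  ←
kind:17 @ bit 10 → (0x34b4638b>>10)&0x1ffff = 0x12d18
mode:10 @ bit 0 → (0x34b4638b>>0)&0x3ff = 0x38b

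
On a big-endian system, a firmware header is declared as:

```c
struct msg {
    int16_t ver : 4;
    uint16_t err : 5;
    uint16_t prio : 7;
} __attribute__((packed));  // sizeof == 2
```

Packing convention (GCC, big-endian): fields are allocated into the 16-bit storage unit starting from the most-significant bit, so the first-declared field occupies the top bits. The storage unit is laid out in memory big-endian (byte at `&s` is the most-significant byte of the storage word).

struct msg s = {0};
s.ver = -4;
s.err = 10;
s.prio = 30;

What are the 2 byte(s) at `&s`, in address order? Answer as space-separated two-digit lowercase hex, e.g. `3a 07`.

c5 1e

ver (4b) val=-4 bits=0xc at bit 12: 0xc000
err (5b) val=10 bits=0xa at bit 7: 0xc500
prio (7b) val=30 bits=0x1e at bit 0: 0xc51e
word = 0xc51e → big-endian bytes:
  [0]=0xc5  [1]=0x1e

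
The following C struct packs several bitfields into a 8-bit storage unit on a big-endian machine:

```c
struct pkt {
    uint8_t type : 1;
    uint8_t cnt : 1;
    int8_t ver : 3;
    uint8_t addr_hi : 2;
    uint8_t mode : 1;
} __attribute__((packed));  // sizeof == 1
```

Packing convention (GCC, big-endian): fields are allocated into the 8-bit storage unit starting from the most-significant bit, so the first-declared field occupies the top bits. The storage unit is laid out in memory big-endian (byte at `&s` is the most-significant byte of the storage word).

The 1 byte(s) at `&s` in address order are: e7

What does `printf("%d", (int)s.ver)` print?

[0]=0xe7 (big-endian) → word 0xe7
type [7+:1] = (word>>7) & 0x1 = 1
cnt [6+:1] = (word>>6) & 0x1 = 1
ver [3+:3] = (word>>3) & 0x7 = 4  ←
addr_hi [1+:2] = (word>>1) & 0x3 = 3
mode [0+:1] = (word>>0) & 0x1 = 1
ver signed 3b, MSB=1: 4 - 8 = -4

-4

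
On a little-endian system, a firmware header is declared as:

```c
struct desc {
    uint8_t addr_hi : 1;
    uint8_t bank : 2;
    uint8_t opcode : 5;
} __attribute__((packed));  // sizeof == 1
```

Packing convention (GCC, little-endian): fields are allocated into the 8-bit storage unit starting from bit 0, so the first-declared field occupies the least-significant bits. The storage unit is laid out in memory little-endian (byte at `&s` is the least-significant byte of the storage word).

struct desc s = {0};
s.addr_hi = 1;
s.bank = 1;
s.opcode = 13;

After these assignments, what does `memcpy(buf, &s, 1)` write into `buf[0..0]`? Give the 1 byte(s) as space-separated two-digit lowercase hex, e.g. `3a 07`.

6b

[0+:1] addr_hi=1 & 0x1 = 0x1; word=0x01
[1+:2] bank=1 & 0x3 = 0x1; word=0x03
[3+:5] opcode=13 & 0x1f = 0xd; word=0x6b
word = 0x6b → little-endian bytes:
  [0]=0x6b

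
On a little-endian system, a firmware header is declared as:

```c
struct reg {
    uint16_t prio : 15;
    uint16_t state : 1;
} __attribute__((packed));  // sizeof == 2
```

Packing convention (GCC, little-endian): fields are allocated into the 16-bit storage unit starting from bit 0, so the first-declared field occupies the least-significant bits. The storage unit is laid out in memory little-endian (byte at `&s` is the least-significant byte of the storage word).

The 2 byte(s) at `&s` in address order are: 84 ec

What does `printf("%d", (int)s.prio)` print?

27780

[0]=0x84 [1]=0xec (little-endian) → word 0xec84
prio [0+:15] = (word>>0) & 0x7fff = 27780  ←
state [15+:1] = (word>>15) & 0x1 = 1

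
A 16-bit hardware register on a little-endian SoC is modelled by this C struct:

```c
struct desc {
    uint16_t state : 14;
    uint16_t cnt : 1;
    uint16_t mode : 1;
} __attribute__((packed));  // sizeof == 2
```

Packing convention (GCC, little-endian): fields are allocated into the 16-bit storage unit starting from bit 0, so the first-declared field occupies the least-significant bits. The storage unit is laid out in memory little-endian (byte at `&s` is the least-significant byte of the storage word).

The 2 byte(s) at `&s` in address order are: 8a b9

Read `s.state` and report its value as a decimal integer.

[0]=0x8a [1]=0xb9 (little-endian) → word 0xb98a
state [0+:14] = (word>>0) & 0x3fff = 14730  ←
cnt [14+:1] = (word>>14) & 0x1 = 0
mode [15+:1] = (word>>15) & 0x1 = 1

14730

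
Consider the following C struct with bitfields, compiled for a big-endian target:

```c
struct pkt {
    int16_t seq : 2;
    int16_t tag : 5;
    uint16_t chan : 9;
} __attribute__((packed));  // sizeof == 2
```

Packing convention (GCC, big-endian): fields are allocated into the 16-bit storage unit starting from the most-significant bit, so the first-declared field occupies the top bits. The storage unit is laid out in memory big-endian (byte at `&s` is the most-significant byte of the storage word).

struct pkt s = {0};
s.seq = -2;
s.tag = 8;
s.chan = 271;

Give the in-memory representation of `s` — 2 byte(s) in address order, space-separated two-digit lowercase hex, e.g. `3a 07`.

91 0f

seq:2 = -2 → 0x2 << 14 → word 0x8000
tag:5 = 8 → 0x8 << 9 → word 0x9000
chan:9 = 271 → 0x10f << 0 → word 0x910f
word = 0x910f → big-endian bytes:
  [0]=0x91  [1]=0x0f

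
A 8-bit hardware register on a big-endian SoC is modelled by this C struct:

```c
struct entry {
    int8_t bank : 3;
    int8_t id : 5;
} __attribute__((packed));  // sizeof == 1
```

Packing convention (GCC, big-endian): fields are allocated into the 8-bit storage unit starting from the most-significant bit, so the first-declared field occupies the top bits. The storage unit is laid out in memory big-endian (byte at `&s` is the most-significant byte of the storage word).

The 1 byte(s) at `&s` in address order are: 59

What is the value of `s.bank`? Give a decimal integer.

2

[0]=0x59 (big-endian) → word 0x59
bank [5+:3] = (word>>5) & 0x7 = 2  ←
id [0+:5] = (word>>0) & 0x1f = 25
bank signed 3b, MSB=0: value = 2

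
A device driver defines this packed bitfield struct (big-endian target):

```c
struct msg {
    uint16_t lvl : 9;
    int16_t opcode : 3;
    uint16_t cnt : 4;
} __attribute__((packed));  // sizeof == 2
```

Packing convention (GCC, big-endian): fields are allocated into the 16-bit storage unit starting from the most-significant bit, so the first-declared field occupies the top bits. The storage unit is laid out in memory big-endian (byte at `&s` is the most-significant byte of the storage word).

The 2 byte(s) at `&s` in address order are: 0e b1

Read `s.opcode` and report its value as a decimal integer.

[0]=0x0e [1]=0xb1 (big-endian) → word 0x0eb1
lvl [7+:9] = (word>>7) & 0x1ff = 29
opcode [4+:3] = (word>>4) & 0x7 = 3  ←
cnt [0+:4] = (word>>0) & 0xf = 1
opcode signed 3b, MSB=0: value = 3

3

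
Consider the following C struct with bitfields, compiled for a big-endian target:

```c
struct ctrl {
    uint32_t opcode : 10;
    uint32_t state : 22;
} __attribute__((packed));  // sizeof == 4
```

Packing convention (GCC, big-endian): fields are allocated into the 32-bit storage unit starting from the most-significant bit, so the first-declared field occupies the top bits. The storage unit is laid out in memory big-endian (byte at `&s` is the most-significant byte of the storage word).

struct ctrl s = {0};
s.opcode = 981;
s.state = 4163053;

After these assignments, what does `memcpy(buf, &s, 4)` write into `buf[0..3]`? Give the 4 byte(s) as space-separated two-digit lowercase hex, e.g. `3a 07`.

[22+:10] opcode=981 & 0x3ff = 0x3d5; word=0xf5400000
[0+:22] state=4163053 & 0x3fffff = 0x3f85ed; word=0xf57f85ed
word = 0xf57f85ed → big-endian bytes:
  [0]=0xf5  [1]=0x7f  [2]=0x85  [3]=0xed

f5 7f 85 ed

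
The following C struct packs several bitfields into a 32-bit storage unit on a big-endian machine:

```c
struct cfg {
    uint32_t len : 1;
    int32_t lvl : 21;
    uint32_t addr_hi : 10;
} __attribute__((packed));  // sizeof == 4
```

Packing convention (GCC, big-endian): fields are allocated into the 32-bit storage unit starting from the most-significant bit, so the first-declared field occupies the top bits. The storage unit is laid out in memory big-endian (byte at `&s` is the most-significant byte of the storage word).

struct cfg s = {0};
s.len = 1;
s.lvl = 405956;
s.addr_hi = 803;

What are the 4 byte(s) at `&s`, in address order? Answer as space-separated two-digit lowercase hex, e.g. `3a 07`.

len:1 = 1 → 0x1 << 31 → word 0x80000000
lvl:21 = 405956 → 0x631c4 << 10 → word 0x98c71000
addr_hi:10 = 803 → 0x323 << 0 → word 0x98c71323
word = 0x98c71323 → big-endian bytes:
  [0]=0x98  [1]=0xc7  [2]=0x13  [3]=0x23

98 c7 13 23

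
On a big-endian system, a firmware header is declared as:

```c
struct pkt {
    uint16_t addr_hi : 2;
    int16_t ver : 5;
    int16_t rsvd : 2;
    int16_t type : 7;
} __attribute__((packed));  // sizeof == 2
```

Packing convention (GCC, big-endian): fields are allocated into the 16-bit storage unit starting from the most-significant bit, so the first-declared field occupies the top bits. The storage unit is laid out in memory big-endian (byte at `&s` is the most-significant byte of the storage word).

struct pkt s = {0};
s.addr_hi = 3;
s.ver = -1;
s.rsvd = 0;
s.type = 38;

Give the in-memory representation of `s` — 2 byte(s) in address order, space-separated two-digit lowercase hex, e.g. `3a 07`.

addr_hi:2 = 3 → 0x3 << 14 → word 0xc000
ver:5 = -1 → 0x1f << 9 → word 0xfe00
rsvd:2 = 0 → 0x0 << 7 → word 0xfe00
type:7 = 38 → 0x26 << 0 → word 0xfe26
word = 0xfe26 → big-endian bytes:
  [0]=0xfe  [1]=0x26

fe 26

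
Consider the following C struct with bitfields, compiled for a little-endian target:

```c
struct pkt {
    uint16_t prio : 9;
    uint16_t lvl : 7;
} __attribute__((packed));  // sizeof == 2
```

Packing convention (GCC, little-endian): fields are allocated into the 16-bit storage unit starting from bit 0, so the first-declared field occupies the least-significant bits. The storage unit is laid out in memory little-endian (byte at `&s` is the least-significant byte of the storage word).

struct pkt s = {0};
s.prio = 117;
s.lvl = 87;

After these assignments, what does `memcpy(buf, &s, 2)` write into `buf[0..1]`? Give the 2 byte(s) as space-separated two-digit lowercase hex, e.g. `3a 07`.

prio (9b) val=117 bits=0x75 at bit 0: 0x0075
lvl (7b) val=87 bits=0x57 at bit 9: 0xae75
word = 0xae75 → little-endian bytes:
  [0]=0x75  [1]=0xae

75 ae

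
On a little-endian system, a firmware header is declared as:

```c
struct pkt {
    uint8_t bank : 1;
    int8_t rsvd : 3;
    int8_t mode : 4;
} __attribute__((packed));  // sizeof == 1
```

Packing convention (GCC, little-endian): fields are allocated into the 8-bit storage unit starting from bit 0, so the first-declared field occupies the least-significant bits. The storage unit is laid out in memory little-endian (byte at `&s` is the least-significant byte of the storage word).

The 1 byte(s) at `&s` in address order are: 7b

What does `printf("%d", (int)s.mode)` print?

[0]=0x7b (little-endian) → word 0x7b
bank:1 @ bit 0 → (0x7b>>0)&0x1 = 0x1
rsvd:3 @ bit 1 → (0x7b>>1)&0x7 = 0x5
mode:4 @ bit 4 → (0x7b>>4)&0xf = 0x7  ←
mode signed 4b, MSB=0: value = 7

7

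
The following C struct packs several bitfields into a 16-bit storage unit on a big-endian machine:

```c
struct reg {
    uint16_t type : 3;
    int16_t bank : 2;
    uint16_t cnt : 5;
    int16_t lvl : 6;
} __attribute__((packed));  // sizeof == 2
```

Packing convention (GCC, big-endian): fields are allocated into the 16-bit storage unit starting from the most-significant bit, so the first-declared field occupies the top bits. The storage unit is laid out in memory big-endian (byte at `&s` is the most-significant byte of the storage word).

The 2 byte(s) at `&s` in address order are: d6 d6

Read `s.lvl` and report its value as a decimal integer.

[0]=0xd6 [1]=0xd6 (big-endian) → word 0xd6d6
type:3 @ bit 13 → (0xd6d6>>13)&0x7 = 0x6
bank:2 @ bit 11 → (0xd6d6>>11)&0x3 = 0x2
cnt:5 @ bit 6 → (0xd6d6>>6)&0x1f = 0x1b
lvl:6 @ bit 0 → (0xd6d6>>0)&0x3f = 0x16  ←
lvl signed 6b, MSB=0: value = 22

22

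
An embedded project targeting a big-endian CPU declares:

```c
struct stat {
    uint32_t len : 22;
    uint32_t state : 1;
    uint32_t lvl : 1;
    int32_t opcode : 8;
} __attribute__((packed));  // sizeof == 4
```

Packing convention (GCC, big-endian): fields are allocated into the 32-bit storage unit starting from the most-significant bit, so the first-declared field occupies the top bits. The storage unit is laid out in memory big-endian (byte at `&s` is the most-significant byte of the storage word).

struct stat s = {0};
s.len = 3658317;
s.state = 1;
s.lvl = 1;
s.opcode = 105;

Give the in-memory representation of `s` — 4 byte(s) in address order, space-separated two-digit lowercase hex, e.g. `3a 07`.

df 49 37 69

len:22 = 3658317 → 0x37d24d << 10 → word 0xdf493400
state:1 = 1 → 0x1 << 9 → word 0xdf493600
lvl:1 = 1 → 0x1 << 8 → word 0xdf493700
opcode:8 = 105 → 0x69 << 0 → word 0xdf493769
word = 0xdf493769 → big-endian bytes:
  [0]=0xdf  [1]=0x49  [2]=0x37  [3]=0x69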